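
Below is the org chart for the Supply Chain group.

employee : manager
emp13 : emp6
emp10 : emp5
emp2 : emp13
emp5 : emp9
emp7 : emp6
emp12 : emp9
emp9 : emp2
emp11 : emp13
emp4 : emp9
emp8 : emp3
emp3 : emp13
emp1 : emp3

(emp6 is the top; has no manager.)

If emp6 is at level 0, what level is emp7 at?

1

Chain from emp7 up to emp6: emp7 → emp6. That is 1 step up, so emp7 is 1 level below emp6.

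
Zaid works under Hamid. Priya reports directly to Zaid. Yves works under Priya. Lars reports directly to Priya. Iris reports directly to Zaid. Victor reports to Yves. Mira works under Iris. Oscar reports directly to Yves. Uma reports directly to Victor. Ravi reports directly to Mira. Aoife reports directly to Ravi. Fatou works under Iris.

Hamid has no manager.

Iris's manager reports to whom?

Hamid

Iris reports to Zaid, and Zaid reports to Hamid. So Iris's skip-level manager is Hamid.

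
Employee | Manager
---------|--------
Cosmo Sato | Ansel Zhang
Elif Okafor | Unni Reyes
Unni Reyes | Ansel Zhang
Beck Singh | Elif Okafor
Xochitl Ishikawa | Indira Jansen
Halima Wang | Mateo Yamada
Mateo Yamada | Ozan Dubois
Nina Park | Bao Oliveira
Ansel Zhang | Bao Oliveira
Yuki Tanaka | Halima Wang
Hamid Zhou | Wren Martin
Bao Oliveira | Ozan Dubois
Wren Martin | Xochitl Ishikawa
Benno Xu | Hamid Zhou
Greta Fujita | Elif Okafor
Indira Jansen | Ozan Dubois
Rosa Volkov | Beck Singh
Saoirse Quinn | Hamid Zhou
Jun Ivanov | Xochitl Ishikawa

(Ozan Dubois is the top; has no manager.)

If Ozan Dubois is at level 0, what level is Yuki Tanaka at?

3

Chain from Yuki Tanaka up to Ozan Dubois: Yuki Tanaka → Halima Wang → Mateo Yamada → Ozan Dubois. That is 3 steps up, so Yuki Tanaka is 3 levels below Ozan Dubois.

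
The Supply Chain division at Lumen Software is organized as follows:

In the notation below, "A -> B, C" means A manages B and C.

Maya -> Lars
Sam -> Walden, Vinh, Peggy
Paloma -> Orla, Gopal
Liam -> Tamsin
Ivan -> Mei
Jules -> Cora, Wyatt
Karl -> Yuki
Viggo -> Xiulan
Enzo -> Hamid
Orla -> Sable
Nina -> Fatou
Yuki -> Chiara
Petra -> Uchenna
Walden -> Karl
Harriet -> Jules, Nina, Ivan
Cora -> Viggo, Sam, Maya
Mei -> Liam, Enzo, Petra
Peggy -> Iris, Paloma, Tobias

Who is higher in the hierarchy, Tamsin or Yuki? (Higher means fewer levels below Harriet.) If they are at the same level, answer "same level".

Tamsin

Tamsin is 4 levels below Harriet; Yuki is 6. Tamsin is higher.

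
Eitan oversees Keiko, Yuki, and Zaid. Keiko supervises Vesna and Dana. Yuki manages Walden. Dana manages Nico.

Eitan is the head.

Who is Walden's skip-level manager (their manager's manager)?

Walden reports to Yuki, and Yuki reports to Eitan. So Walden's skip-level manager is Eitan.

Eitan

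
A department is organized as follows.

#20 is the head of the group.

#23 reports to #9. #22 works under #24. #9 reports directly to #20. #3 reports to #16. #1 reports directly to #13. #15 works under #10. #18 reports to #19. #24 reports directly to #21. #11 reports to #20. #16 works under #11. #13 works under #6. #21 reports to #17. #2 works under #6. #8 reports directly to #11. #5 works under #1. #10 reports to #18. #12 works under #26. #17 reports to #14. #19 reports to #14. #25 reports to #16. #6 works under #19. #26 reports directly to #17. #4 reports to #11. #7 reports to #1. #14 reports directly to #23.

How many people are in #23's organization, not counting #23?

17

#23 directly manages #14. Under #14: #17, #26, #12, #21, #24, #22, #19, #6, #2, #13, #1, #5, #7, #18, #10, #15 (16). That's 17 in total.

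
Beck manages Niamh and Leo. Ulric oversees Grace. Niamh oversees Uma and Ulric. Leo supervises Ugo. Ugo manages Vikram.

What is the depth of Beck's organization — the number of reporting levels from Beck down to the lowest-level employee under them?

The longest chain under Beck runs Beck → Leo → Ugo → Vikram, which is 3 levels below Beck.

3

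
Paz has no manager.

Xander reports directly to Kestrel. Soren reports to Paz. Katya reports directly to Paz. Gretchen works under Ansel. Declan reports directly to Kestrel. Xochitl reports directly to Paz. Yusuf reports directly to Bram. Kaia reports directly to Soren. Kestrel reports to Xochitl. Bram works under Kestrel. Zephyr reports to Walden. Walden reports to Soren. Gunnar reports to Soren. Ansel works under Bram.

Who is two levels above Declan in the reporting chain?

Declan reports to Kestrel, and Kestrel reports to Xochitl. So Declan's skip-level manager is Xochitl.

Xochitl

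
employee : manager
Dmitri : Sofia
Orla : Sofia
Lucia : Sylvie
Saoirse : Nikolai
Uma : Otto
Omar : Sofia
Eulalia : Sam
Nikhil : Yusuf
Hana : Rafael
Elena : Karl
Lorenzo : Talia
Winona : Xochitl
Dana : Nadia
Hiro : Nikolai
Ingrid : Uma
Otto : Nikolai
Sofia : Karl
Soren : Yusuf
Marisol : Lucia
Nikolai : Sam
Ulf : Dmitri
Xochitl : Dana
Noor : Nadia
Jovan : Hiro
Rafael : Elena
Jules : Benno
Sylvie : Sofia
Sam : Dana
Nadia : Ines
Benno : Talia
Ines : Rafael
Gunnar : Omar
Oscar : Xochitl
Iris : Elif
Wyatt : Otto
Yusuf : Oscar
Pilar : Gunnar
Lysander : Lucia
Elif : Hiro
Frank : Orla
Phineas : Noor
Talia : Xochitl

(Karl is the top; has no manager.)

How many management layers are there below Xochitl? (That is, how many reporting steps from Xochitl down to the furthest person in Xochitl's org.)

3

The longest chain under Xochitl runs Xochitl → Talia → Benno → Jules, which is 3 levels below Xochitl.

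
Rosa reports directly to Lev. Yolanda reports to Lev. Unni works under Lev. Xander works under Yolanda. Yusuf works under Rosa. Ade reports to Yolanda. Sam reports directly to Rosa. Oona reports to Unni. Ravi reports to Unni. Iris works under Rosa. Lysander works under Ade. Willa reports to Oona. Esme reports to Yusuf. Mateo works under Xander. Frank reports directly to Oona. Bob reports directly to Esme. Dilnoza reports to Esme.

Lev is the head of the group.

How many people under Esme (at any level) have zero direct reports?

The people in Esme's organization with no one reporting to them are Dilnoza, Bob. That is 2.

2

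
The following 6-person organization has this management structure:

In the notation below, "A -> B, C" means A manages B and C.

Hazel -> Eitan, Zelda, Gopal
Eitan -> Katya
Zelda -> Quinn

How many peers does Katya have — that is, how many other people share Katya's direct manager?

Katya reports to Eitan, and Eitan has no other direct reports. Katya has 0 peers.

0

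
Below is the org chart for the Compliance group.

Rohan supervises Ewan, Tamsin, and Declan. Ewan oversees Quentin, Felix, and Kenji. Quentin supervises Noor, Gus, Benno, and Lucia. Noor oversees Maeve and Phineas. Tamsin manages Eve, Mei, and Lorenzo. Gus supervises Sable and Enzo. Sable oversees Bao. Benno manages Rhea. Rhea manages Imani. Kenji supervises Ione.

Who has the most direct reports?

Quentin

Direct-report counts: Rohan has 3; Tamsin has 3; Ewan has 3; Kenji has 1; Quentin has 4; Benno has 1; Rhea has 1; Gus has 2; Sable has 1; Noor has 2. The largest is 4, held by Quentin.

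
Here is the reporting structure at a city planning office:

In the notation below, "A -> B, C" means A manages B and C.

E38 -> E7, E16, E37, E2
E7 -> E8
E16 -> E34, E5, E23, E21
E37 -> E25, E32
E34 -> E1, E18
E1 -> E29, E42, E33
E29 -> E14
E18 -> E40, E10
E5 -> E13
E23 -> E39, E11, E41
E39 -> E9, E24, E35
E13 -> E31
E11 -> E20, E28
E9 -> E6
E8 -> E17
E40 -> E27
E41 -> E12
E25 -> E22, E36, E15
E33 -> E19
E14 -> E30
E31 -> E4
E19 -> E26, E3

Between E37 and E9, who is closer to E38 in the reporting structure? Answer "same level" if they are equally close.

E37

E37 is 1 level below E38; E9 is 4. E37 is higher.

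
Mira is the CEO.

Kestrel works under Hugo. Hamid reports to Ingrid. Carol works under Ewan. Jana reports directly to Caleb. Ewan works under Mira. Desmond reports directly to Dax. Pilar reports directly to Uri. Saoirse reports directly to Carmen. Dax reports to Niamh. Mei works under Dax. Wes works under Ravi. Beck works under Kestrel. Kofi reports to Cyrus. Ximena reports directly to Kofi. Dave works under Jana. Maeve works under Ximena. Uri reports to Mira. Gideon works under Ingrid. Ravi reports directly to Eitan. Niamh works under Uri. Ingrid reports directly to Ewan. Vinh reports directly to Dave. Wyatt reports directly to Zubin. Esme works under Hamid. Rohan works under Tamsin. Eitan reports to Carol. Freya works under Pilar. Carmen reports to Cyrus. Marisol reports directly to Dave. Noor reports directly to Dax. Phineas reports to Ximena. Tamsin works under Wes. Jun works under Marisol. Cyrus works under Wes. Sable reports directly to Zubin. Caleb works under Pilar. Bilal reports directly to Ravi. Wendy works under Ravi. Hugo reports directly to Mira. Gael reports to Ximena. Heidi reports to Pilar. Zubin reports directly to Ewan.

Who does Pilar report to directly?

Uri

Pilar reports directly to Uri.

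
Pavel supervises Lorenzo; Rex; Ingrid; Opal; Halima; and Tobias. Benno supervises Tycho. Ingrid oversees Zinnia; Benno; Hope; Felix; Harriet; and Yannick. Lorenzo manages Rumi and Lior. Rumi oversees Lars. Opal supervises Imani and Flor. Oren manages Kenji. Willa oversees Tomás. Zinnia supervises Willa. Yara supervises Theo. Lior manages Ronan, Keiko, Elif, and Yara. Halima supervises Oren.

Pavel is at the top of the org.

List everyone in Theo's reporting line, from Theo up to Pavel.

Theo -> Yara -> Lior -> Lorenzo -> Pavel

Theo reports to Yara. Yara reports to Lior. Lior reports to Lorenzo. Lorenzo reports to Pavel. Pavel is at the top.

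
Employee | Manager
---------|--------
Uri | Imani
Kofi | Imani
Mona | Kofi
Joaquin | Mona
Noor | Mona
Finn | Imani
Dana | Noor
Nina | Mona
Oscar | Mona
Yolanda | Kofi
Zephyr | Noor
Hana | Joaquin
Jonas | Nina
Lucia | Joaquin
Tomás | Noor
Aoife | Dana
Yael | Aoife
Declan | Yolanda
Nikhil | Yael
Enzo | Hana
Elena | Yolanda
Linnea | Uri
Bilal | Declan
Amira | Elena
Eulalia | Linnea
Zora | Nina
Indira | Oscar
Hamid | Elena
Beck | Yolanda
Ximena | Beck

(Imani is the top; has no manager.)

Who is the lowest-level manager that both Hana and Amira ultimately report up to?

Kofi

Hana's chain of managers is Joaquin, Mona, Kofi, Imani. Amira's chain of managers is Elena, Yolanda, Kofi, Imani. The first manager that appears in both chains is Kofi.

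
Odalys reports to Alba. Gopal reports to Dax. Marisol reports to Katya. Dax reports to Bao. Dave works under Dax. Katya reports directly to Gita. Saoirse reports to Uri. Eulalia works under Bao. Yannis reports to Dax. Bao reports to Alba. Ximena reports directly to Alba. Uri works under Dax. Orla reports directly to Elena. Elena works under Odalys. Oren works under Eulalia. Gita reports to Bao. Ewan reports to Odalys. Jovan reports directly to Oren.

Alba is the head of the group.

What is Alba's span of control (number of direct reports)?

Alba directly manages Bao, Odalys, Ximena. That is 3 direct reports.

3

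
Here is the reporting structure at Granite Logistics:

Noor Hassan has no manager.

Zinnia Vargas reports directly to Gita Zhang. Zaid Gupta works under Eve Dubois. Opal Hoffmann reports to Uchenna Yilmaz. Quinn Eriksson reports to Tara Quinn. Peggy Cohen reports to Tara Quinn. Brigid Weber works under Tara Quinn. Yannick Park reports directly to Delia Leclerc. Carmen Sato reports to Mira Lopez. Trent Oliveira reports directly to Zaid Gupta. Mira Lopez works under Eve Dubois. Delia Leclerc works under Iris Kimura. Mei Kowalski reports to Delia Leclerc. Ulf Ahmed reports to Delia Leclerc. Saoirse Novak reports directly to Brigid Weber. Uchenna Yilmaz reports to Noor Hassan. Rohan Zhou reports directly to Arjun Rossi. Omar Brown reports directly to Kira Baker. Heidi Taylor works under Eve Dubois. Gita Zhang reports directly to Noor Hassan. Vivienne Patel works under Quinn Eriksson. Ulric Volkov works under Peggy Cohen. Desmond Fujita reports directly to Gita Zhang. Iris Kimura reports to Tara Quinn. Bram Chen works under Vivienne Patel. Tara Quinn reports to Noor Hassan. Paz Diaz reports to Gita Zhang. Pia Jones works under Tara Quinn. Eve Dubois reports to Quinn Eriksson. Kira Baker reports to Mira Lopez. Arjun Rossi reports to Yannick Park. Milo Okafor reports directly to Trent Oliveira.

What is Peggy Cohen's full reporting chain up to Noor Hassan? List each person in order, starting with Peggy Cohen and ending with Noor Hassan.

Peggy Cohen -> Tara Quinn -> Noor Hassan

Peggy Cohen reports to Tara Quinn. Tara Quinn reports to Noor Hassan. Noor Hassan is at the top.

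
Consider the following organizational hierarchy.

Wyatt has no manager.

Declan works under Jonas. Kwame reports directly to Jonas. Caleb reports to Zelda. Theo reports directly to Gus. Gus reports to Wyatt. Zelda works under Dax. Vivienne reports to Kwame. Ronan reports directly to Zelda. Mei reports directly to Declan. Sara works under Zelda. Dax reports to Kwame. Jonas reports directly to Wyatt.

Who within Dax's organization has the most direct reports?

Direct-report counts within Dax's organization: Dax has 1; Zelda has 3. The largest is 3, held by Zelda.

Zelda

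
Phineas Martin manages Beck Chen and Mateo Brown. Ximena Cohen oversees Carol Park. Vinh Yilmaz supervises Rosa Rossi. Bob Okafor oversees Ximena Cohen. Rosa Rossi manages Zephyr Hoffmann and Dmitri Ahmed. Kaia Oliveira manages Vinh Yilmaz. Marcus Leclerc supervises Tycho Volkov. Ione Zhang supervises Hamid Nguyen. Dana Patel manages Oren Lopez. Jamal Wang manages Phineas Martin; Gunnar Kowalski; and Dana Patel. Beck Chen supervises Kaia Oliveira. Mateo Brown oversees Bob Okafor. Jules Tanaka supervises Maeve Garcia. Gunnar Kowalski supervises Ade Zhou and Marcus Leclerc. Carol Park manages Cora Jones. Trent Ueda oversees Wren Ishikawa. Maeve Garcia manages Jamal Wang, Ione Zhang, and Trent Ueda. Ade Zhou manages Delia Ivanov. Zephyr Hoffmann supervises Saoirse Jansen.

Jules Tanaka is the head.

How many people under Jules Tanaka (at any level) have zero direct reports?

8

The people in Jules Tanaka's organization with no one reporting to them are Wren Ishikawa, Hamid Nguyen, Oren Lopez, Tycho Volkov, Delia Ivanov, Cora Jones, Dmitri Ahmed, Saoirse Jansen. That is 8.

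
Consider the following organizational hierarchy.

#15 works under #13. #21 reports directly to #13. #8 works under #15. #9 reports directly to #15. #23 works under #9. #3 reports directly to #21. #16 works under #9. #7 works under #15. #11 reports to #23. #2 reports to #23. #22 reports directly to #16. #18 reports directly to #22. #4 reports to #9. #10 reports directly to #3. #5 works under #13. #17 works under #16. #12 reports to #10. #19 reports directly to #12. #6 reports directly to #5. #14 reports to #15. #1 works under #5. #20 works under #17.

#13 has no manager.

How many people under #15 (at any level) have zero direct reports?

8

The people in #15's organization with no one reporting to them are #14, #7, #4, #20, #18, #2, #11, #8. That is 8.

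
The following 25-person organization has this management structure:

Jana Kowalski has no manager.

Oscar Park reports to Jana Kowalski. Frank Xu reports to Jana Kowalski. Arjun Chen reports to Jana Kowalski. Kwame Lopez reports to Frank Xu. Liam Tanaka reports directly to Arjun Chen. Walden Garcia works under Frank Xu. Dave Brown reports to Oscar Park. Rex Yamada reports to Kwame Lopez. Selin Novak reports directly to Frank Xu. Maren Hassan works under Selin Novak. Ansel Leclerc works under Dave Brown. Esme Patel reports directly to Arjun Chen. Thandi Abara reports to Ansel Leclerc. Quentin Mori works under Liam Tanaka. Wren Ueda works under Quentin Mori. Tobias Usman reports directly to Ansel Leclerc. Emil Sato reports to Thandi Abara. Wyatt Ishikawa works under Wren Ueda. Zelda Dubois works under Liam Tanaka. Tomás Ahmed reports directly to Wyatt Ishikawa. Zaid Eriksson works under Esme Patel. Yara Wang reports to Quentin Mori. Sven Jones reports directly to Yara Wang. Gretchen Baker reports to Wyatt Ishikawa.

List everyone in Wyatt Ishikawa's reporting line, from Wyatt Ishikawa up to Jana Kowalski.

Wyatt Ishikawa reports to Wren Ueda. Wren Ueda reports to Quentin Mori. Quentin Mori reports to Liam Tanaka. Liam Tanaka reports to Arjun Chen. Arjun Chen reports to Jana Kowalski. Jana Kowalski is at the top.

Wyatt Ishikawa -> Wren Ueda -> Quentin Mori -> Liam Tanaka -> Arjun Chen -> Jana Kowalski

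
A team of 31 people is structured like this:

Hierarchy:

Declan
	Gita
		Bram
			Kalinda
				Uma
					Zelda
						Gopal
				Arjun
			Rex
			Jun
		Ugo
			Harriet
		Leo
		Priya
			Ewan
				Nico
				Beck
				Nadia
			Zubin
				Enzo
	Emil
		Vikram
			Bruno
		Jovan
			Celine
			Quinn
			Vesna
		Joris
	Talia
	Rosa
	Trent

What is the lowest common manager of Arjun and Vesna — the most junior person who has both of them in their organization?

Arjun's chain of managers is Kalinda, Bram, Gita, Declan. Vesna's chain of managers is Jovan, Emil, Declan. The first manager that appears in both chains is Declan.

Declan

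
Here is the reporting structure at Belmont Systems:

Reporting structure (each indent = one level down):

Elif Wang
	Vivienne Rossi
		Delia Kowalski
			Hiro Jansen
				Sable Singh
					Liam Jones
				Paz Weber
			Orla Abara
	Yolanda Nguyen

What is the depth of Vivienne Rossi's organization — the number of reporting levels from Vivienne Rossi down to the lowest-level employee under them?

The longest chain under Vivienne Rossi runs Vivienne Rossi → Delia Kowalski → Hiro Jansen → Sable Singh → Liam Jones, which is 4 levels below Vivienne Rossi.

4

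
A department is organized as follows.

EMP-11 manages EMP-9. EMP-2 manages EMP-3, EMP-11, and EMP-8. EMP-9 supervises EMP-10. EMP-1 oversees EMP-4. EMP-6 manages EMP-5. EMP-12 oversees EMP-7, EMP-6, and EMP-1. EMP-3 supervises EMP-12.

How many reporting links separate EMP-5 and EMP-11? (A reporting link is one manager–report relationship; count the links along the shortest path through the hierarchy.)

EMP-5 is 4 levels below EMP-2, and EMP-11 is 1 level below EMP-2 (their lowest common manager). The shortest path runs up from EMP-5 to EMP-2 and back down to EMP-11: 4 + 1 = 5 links.

5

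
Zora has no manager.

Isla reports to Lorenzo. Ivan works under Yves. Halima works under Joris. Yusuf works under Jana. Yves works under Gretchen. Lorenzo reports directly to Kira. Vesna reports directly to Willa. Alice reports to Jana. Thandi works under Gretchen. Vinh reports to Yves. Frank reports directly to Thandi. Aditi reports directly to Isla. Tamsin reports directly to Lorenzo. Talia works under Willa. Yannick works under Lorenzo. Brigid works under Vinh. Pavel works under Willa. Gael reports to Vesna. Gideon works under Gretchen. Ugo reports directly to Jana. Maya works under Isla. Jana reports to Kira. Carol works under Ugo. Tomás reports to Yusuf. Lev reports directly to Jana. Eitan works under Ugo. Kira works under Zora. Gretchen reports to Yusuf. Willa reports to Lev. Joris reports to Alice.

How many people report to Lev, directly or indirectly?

5

Lev directly manages Willa. Under Willa: Pavel, Talia, Vesna, Gael (4). That's 5 in total.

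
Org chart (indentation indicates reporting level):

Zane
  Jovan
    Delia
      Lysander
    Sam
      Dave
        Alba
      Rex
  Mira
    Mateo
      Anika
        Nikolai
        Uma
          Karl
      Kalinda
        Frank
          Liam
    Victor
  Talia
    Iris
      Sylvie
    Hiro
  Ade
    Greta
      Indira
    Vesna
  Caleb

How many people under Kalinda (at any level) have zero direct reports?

1

The only person in Kalinda's organization with no one reporting to them is Liam. That is 1.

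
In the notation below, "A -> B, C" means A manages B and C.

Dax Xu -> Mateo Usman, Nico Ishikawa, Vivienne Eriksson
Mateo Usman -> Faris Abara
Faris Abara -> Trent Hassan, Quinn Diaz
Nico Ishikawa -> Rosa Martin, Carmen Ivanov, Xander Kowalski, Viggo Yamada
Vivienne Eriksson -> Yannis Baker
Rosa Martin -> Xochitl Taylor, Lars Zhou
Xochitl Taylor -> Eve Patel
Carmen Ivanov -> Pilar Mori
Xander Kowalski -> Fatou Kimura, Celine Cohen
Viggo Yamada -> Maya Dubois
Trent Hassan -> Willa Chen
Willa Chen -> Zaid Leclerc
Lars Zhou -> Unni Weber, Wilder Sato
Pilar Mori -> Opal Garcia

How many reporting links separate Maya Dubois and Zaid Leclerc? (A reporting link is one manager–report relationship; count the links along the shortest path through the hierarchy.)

8

Maya Dubois is 3 levels below Dax Xu, and Zaid Leclerc is 5 levels below Dax Xu (their lowest common manager). The shortest path runs up from Maya Dubois to Dax Xu and back down to Zaid Leclerc: 3 + 5 = 8 links.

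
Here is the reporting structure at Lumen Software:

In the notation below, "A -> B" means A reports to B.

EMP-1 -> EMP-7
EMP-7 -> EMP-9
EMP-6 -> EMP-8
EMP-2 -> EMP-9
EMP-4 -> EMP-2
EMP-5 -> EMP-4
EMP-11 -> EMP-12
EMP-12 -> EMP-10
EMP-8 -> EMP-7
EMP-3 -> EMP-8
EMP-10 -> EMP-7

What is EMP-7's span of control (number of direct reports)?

EMP-7 directly manages EMP-8, EMP-10, EMP-1. That is 3 direct reports.

3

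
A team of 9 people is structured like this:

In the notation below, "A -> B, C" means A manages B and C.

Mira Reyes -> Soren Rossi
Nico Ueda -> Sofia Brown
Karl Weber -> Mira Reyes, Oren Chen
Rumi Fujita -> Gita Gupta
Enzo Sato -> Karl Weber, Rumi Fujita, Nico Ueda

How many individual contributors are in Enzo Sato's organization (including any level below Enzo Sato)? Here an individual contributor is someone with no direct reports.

The people in Enzo Sato's organization with no one reporting to them are Sofia Brown, Gita Gupta, Oren Chen, Soren Rossi. That is 4.

4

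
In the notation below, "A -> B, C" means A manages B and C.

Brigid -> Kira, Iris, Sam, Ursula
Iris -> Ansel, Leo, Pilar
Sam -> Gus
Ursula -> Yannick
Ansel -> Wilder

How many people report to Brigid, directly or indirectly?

Brigid directly manages Kira, Iris, Sam, Ursula. Kira has no reports. Under Iris: Pilar, Leo, Ansel, Wilder (4). Under Sam: Gus (1). Under Ursula: Yannick (1). So Brigid's organization is 4 direct reports plus everyone under them: 1 + 5 + 2 + 2 = 10.

10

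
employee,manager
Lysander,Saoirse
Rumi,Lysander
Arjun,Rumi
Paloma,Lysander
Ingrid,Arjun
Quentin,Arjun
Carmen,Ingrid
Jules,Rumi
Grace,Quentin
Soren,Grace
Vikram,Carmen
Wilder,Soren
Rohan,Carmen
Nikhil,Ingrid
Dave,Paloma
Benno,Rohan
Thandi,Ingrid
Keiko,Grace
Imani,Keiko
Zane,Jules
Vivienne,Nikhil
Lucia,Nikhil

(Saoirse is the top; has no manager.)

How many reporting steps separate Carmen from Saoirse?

Chain from Carmen up to Saoirse: Carmen → Ingrid → Arjun → Rumi → Lysander → Saoirse. That is 5 steps up, so Carmen is 5 levels below Saoirse.

5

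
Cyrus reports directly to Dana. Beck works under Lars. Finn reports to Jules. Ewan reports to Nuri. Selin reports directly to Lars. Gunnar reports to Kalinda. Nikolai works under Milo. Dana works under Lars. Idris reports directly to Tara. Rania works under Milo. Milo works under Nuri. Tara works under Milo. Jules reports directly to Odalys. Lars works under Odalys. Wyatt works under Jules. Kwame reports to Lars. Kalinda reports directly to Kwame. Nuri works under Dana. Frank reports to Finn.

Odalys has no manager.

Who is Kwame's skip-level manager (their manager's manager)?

Kwame reports to Lars, and Lars reports to Odalys. So Kwame's skip-level manager is Odalys.

Odalys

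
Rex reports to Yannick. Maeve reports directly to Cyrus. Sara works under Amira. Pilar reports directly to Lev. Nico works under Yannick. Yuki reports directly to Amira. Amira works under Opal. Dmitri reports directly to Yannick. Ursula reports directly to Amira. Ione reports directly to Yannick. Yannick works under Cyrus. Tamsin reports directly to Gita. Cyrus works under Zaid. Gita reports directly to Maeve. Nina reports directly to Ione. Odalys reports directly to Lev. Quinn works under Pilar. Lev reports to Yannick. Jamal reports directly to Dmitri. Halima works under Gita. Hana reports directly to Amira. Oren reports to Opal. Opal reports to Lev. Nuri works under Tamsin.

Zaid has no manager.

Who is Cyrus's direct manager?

Cyrus reports directly to Zaid.

Zaid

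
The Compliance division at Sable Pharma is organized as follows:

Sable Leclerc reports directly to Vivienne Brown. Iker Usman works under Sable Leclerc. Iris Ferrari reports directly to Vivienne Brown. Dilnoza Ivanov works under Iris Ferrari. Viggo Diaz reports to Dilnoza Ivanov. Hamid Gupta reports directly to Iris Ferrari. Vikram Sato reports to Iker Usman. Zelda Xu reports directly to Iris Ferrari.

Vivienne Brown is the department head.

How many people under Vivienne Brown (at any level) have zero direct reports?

4

The people in Vivienne Brown's organization with no one reporting to them are Zelda Xu, Hamid Gupta, Viggo Diaz, Vikram Sato. That is 4.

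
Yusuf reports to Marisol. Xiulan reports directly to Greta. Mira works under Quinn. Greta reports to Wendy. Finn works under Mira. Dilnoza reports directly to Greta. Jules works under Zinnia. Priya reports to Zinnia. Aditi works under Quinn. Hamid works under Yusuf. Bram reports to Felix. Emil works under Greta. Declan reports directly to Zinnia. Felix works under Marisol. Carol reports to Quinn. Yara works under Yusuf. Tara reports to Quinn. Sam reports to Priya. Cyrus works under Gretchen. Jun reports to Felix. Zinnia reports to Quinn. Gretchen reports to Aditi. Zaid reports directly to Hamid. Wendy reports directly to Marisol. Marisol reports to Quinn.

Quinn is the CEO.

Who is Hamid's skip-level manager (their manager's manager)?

Hamid reports to Yusuf, and Yusuf reports to Marisol. So Hamid's skip-level manager is Marisol.

Marisol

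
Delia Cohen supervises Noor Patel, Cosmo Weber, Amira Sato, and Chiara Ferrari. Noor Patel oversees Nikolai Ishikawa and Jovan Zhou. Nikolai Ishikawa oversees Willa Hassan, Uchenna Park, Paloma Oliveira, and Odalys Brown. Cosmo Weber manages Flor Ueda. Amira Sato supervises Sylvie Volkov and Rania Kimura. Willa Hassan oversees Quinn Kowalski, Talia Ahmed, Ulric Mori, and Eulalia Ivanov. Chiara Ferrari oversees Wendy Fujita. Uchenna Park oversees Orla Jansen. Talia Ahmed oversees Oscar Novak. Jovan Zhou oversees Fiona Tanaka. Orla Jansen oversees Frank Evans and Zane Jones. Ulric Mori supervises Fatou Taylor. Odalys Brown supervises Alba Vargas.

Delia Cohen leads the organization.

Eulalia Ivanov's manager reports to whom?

Nikolai Ishikawa

Eulalia Ivanov reports to Willa Hassan, and Willa Hassan reports to Nikolai Ishikawa. So Eulalia Ivanov's skip-level manager is Nikolai Ishikawa.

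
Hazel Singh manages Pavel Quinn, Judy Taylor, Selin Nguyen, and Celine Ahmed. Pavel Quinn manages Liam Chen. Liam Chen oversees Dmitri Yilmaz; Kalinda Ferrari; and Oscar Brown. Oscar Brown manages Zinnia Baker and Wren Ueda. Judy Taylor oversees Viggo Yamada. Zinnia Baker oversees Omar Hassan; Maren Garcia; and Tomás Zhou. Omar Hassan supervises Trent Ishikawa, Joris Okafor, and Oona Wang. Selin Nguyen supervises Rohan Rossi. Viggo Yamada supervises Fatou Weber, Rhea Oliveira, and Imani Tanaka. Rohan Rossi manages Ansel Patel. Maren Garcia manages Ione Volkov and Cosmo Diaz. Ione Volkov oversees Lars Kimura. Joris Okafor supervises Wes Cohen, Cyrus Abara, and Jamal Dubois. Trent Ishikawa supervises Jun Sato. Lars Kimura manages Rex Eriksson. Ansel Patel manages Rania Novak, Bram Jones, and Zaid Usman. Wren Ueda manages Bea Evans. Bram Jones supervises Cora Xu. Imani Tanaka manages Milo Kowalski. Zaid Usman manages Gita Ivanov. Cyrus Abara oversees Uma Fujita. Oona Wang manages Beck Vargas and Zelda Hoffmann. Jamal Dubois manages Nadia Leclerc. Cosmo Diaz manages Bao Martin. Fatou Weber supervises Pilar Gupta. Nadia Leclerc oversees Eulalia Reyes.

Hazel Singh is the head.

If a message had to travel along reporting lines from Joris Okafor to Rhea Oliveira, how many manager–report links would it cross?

9

Joris Okafor is 6 levels below Hazel Singh, and Rhea Oliveira is 3 levels below Hazel Singh (their lowest common manager). The shortest path runs up from Joris Okafor to Hazel Singh and back down to Rhea Oliveira: 6 + 3 = 9 links.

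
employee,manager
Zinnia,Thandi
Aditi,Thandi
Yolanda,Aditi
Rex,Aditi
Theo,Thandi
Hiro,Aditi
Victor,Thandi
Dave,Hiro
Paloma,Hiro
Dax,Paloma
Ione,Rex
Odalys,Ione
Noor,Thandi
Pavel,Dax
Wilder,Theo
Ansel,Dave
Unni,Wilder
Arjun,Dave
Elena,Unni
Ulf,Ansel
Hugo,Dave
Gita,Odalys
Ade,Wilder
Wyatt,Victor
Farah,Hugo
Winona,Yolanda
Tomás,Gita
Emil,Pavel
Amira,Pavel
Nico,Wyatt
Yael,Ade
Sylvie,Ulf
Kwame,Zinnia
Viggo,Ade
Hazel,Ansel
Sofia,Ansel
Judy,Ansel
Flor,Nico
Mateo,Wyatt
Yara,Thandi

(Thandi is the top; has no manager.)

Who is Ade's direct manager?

Ade reports directly to Wilder.

Wilder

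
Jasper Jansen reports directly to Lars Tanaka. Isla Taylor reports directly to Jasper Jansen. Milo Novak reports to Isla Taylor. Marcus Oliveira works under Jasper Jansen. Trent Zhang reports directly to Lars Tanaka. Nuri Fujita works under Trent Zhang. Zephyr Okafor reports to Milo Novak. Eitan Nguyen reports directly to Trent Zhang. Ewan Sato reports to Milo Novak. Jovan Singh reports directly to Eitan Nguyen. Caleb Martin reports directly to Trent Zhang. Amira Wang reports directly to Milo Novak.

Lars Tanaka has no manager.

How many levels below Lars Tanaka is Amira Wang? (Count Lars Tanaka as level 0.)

4

Chain from Amira Wang up to Lars Tanaka: Amira Wang → Milo Novak → Isla Taylor → Jasper Jansen → Lars Tanaka. That is 4 steps up, so Amira Wang is 4 levels below Lars Tanaka.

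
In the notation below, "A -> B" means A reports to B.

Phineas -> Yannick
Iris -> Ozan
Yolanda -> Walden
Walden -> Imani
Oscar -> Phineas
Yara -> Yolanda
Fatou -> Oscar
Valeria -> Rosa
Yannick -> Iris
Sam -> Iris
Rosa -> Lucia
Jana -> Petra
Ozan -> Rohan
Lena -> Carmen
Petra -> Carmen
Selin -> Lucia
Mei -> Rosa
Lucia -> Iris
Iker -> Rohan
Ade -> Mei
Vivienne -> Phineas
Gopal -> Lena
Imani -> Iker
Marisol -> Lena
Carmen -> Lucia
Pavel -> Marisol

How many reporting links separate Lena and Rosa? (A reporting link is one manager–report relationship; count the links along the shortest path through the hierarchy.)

3

Lena is 2 levels below Lucia, and Rosa is 1 level below Lucia (their lowest common manager). The shortest path runs up from Lena to Lucia and back down to Rosa: 2 + 1 = 3 links.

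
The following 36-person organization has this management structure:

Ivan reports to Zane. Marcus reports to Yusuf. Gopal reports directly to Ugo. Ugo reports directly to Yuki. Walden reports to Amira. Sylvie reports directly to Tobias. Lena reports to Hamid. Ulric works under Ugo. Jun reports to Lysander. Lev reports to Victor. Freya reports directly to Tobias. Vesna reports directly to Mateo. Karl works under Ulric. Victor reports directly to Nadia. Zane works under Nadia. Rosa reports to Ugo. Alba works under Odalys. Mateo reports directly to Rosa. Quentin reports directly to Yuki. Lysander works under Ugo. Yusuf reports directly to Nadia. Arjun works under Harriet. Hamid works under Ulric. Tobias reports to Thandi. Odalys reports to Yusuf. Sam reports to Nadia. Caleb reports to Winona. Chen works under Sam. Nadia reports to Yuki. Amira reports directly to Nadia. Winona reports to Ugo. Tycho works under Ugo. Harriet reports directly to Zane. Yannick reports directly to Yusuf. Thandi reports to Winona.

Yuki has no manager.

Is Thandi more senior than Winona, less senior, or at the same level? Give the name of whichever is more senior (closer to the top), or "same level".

Thandi is 3 levels below Yuki; Winona is 2. Winona is higher.

Winona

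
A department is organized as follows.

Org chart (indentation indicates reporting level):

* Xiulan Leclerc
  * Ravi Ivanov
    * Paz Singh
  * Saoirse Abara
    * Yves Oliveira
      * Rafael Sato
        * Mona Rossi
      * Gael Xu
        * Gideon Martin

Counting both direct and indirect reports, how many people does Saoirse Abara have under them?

Saoirse Abara directly manages Yves Oliveira. Under Yves Oliveira: Gael Xu, Gideon Martin, Rafael Sato, Mona Rossi (4). That's 5 in total.

5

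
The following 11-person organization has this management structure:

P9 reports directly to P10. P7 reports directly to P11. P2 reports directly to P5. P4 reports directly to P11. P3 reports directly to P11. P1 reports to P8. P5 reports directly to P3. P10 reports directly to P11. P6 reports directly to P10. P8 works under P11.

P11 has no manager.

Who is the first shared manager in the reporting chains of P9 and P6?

P10

P9's chain of managers is P10, P11. P6's chain of managers is P10, P11. The first manager that appears in both chains is P10.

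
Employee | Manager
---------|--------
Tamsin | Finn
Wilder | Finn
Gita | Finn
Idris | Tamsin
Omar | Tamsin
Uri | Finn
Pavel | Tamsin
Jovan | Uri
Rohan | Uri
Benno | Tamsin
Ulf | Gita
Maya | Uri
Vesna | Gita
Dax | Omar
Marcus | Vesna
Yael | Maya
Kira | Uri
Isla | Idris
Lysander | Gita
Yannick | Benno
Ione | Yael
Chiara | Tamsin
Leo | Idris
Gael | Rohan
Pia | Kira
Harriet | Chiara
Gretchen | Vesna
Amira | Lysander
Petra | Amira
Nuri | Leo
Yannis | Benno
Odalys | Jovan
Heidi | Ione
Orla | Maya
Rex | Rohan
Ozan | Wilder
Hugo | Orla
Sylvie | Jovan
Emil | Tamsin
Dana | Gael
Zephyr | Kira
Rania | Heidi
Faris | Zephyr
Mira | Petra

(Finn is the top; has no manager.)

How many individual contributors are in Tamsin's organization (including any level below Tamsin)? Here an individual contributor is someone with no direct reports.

8

The people in Tamsin's organization with no one reporting to them are Emil, Harriet, Yannis, Yannick, Pavel, Dax, Nuri, Isla. That is 8.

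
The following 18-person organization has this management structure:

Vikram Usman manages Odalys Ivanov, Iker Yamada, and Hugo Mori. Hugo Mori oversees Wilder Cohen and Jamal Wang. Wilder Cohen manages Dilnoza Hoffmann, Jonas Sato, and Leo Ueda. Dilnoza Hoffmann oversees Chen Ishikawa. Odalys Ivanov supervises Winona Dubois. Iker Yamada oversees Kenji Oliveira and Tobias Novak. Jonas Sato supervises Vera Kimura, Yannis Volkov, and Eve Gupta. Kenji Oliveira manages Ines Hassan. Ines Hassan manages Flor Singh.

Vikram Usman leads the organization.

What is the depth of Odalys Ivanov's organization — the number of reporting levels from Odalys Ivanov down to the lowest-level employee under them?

The longest chain under Odalys Ivanov runs Odalys Ivanov → Winona Dubois, which is 1 level below Odalys Ivanov.

1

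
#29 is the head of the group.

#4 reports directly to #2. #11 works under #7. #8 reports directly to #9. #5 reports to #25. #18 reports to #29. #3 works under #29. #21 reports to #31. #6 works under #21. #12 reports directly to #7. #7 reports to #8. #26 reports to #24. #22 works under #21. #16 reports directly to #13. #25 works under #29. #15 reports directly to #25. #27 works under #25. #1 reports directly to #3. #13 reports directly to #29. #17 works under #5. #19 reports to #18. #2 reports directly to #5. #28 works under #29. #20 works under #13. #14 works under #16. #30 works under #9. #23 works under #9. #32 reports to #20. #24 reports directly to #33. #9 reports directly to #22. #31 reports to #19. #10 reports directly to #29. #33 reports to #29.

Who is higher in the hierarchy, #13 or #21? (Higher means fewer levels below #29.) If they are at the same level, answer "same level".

#13 is 1 level below #29; #21 is 4. #13 is higher.

#13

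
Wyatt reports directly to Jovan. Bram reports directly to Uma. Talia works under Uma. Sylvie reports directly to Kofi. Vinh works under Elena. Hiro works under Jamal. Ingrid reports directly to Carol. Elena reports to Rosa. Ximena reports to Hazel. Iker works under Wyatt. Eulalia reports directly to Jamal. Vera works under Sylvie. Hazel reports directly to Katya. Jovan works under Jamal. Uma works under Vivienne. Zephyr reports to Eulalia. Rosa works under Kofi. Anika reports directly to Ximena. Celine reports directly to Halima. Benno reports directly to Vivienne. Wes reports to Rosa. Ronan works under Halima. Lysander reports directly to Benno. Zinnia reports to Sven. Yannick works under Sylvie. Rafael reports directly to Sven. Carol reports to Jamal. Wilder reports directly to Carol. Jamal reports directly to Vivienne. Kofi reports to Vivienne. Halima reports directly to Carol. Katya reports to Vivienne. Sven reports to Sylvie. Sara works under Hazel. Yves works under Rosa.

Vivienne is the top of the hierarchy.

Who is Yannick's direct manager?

Sylvie

Yannick reports directly to Sylvie.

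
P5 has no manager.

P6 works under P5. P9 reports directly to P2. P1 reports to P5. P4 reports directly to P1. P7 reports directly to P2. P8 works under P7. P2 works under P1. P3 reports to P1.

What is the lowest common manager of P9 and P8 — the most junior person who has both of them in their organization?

P9's chain of managers is P2, P1, P5. P8's chain of managers is P7, P2, P1, P5. The first manager that appears in both chains is P2.

P2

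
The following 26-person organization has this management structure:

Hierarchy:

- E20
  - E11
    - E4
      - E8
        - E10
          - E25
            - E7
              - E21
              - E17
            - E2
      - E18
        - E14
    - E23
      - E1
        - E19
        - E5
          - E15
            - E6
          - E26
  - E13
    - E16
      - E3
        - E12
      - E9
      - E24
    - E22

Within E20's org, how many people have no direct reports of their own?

11

The people in E20's organization with no one reporting to them are E22, E24, E9, E12, E26, E6, E19, E14, E2, E17, E21. That is 11.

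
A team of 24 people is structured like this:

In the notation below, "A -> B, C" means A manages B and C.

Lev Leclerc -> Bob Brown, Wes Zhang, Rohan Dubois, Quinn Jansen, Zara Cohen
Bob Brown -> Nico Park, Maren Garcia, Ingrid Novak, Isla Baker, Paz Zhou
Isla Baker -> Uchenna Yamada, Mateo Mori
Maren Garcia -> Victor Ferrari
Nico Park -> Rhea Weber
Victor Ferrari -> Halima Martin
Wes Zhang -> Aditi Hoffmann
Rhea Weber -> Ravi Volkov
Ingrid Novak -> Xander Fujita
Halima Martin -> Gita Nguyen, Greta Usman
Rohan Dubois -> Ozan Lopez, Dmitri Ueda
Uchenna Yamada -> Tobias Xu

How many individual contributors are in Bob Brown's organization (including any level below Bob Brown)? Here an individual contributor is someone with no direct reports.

7

The people in Bob Brown's organization with no one reporting to them are Paz Zhou, Mateo Mori, Tobias Xu, Xander Fujita, Greta Usman, Gita Nguyen, Ravi Volkov. That is 7.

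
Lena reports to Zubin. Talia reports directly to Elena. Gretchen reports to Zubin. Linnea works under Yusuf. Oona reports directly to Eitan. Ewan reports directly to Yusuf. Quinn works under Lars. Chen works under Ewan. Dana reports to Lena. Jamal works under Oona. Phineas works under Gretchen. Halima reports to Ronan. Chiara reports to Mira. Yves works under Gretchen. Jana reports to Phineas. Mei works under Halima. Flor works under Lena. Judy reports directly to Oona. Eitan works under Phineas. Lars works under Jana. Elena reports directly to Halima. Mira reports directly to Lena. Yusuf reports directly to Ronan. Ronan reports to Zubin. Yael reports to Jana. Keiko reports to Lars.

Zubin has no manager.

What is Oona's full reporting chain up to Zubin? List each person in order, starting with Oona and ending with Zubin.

Oona -> Eitan -> Phineas -> Gretchen -> Zubin

Oona reports to Eitan. Eitan reports to Phineas. Phineas reports to Gretchen. Gretchen reports to Zubin. Zubin is at the top.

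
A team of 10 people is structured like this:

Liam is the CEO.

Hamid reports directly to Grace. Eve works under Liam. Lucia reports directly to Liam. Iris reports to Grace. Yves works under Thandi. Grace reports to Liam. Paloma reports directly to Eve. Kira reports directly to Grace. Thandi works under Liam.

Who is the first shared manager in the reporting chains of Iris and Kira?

Grace

Iris's chain of managers is Grace, Liam. Kira's chain of managers is Grace, Liam. The first manager that appears in both chains is Grace.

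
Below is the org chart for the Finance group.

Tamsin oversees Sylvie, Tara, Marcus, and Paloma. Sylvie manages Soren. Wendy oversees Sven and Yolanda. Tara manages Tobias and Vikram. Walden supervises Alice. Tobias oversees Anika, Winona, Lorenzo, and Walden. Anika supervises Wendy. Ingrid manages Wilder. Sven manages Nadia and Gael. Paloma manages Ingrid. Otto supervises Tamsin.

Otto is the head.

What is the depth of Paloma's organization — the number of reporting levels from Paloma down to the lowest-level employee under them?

The longest chain under Paloma runs Paloma → Ingrid → Wilder, which is 2 levels below Paloma.

2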